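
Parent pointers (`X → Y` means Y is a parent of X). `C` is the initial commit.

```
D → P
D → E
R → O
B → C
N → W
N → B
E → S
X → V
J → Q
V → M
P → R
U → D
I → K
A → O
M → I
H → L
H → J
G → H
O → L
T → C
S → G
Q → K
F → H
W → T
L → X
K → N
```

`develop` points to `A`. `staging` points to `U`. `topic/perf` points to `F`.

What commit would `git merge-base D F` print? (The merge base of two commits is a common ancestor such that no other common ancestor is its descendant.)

H

Ancestors of D: {B, C, D, E, G, H, I, J, K, L, M, N, O, P, Q, R, S, T, V, W, X}.
Ancestors of F: {B, C, F, H, I, J, K, L, M, N, Q, T, V, W, X}.
Common ancestors: {B, C, H, I, J, K, L, M, N, Q, T, V, W, X}.
Among these, H is not an ancestor of any other common ancestor — it is the merge base.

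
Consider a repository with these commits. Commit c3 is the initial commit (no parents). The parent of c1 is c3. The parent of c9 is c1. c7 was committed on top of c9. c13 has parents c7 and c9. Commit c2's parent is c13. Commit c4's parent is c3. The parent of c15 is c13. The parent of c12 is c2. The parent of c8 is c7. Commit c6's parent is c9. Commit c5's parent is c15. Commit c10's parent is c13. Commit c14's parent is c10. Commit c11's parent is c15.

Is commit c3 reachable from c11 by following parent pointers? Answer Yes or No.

Yes

Ancestors of c11 (commits reachable by following parents): {c1, c11, c13, c15, c3, c7, c9}.
c3 is in that set, so it is an ancestor of c11.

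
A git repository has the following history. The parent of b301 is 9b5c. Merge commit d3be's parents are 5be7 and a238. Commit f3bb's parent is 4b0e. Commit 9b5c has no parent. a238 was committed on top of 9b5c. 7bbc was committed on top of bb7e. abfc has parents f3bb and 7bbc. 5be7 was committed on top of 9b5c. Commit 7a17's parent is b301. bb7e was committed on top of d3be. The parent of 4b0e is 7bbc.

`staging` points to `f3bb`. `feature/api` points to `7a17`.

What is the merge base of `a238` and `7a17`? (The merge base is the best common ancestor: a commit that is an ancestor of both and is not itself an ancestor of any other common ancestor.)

9b5c

Ancestors of a238: {9b5c, a238}.
Ancestors of 7a17: {7a17, 9b5c, b301}.
Common ancestors: {9b5c}.
The only common ancestor is 9b5c, so it is the merge base.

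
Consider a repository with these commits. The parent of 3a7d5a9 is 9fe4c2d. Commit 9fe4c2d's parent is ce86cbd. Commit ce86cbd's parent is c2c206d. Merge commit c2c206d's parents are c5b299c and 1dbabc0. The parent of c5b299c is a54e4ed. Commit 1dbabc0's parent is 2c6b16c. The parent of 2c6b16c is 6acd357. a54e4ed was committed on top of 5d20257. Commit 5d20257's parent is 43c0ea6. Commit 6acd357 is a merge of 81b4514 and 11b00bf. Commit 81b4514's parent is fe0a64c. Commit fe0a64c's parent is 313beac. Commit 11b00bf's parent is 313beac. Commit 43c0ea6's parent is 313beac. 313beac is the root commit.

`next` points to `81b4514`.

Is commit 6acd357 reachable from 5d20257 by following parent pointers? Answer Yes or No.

Ancestors of 5d20257: {313beac, 43c0ea6, 5d20257}.
6acd357 is not in that set, so it is not an ancestor of 5d20257.

No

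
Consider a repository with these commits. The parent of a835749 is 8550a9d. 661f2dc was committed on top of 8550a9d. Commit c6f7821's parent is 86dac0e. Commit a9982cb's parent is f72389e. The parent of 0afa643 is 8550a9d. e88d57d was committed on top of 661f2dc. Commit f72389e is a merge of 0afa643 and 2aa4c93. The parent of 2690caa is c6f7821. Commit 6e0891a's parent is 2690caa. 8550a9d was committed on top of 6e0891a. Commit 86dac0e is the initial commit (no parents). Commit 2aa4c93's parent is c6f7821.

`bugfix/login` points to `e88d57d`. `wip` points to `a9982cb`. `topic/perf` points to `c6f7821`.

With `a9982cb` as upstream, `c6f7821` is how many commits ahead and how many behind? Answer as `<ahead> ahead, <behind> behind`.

0 ahead, 7 behind

Reachable from c6f7821: {86dac0e, c6f7821}.
Reachable from a9982cb: {0afa643, 2690caa, 2aa4c93, 6e0891a, 8550a9d, 86dac0e, a9982cb, c6f7821, f72389e}.
Only in c6f7821's history (ahead): {} — 0.
Only in a9982cb's history (behind): {0afa643, 2690caa, 2aa4c93, 6e0891a, 8550a9d, a9982cb, f72389e} — 7.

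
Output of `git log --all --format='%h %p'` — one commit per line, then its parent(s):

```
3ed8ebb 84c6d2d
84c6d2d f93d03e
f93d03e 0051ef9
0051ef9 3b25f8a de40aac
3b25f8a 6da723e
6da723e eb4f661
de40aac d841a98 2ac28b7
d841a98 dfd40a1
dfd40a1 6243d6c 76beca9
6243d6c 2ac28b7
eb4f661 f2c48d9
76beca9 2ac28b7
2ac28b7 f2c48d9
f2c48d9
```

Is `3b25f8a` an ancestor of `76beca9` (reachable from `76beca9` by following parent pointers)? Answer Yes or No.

No

Ancestors of 76beca9: {2ac28b7, 76beca9, f2c48d9}.
3b25f8a is not in that set, so it is not an ancestor of 76beca9.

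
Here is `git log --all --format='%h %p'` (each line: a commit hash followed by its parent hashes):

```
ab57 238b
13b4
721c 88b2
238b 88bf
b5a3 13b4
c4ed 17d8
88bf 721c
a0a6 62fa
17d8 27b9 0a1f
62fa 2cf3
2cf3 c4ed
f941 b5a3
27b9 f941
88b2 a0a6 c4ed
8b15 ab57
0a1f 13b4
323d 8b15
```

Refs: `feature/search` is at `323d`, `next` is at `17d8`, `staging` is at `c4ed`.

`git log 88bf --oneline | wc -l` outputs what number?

13

Walking parent pointers from 88bf: reachable set = {0a1f, 13b4, 17d8, 27b9, 2cf3, 62fa, 721c, 88b2, 88bf, a0a6, b5a3, c4ed, f941}.
That is 13 commits.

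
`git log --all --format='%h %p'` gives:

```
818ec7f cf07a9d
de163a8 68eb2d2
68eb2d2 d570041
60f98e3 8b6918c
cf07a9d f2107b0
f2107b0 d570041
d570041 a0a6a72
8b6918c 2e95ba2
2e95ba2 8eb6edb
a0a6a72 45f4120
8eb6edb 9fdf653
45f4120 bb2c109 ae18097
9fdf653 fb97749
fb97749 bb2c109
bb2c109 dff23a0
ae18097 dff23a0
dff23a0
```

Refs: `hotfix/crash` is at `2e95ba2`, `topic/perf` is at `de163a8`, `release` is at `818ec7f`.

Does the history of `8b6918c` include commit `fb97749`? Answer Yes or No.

Ancestors of 8b6918c (commits reachable by following parents): {2e95ba2, 8b6918c, 8eb6edb, 9fdf653, bb2c109, dff23a0, fb97749}.
fb97749 is in that set, so it is an ancestor of 8b6918c.

Yes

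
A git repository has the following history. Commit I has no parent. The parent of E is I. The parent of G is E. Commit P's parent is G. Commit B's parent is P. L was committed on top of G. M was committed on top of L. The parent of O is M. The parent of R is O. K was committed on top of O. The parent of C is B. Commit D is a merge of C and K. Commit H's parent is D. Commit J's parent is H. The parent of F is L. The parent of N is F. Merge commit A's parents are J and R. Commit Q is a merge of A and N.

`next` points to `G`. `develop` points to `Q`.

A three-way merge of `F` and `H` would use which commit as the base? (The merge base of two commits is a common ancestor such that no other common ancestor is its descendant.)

Ancestors of F: {E, F, G, I, L}.
Ancestors of H: {B, C, D, E, G, H, I, K, L, M, O, P}.
Common ancestors: {E, G, I, L}.
Among these, L is not an ancestor of any other common ancestor — it is the merge base.

L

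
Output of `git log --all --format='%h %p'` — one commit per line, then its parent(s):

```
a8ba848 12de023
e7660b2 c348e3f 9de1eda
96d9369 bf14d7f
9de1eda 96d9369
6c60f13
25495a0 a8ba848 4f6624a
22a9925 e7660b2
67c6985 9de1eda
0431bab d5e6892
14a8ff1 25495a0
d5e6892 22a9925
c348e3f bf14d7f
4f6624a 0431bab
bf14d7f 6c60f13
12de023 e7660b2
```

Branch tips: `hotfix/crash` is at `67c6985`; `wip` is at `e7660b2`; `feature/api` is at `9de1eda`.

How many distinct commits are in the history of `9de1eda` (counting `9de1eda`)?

4

Walking parent pointers from 9de1eda: reachable set = {6c60f13, 96d9369, 9de1eda, bf14d7f}.
That is 4 commits.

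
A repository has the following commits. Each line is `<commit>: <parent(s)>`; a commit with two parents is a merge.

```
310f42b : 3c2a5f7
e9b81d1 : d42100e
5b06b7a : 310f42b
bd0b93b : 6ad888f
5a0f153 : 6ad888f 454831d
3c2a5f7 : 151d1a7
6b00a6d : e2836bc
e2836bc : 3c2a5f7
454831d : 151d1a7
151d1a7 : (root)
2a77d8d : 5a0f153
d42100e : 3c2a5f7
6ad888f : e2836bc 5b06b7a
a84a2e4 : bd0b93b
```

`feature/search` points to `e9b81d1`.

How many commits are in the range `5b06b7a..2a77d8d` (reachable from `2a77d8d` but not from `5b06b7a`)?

Reachable from 2a77d8d: {151d1a7, 2a77d8d, 310f42b, 3c2a5f7, 454831d, 5a0f153, 5b06b7a, 6ad888f, e2836bc}.
Reachable from 5b06b7a: {151d1a7, 310f42b, 3c2a5f7, 5b06b7a}.
In 2a77d8d's history but not 5b06b7a's: {2a77d8d, 454831d, 5a0f153, 6ad888f, e2836bc} — 5 commits.

5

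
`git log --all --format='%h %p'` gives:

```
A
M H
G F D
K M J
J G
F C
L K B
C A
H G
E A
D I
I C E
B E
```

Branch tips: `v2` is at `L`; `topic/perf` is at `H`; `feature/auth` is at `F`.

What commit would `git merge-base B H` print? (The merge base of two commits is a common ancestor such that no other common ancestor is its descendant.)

E

Ancestors of B: {A, B, E}.
Ancestors of H: {A, C, D, E, F, G, H, I}.
Common ancestors: {A, E}.
Among these, E is not an ancestor of any other common ancestor — it is the merge base.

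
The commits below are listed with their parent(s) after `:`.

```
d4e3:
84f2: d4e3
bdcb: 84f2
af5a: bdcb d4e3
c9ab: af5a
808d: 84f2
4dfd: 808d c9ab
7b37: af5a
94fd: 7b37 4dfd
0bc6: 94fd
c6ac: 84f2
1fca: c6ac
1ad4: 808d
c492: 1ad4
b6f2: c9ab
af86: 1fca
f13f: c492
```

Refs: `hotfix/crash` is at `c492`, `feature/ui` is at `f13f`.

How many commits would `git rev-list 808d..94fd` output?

Reachable from 94fd: {4dfd, 7b37, 808d, 84f2, 94fd, af5a, bdcb, c9ab, d4e3}.
Reachable from 808d: {808d, 84f2, d4e3}.
In 94fd's history but not 808d's: {4dfd, 7b37, 94fd, af5a, bdcb, c9ab} — 6 commits.

6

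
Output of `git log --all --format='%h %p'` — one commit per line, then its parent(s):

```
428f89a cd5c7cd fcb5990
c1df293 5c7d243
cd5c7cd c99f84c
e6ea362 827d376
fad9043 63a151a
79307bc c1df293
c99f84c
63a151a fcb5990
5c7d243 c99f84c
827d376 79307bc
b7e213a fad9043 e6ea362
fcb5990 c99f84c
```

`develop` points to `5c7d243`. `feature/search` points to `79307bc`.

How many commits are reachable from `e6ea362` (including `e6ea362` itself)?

6

Walking parent pointers from e6ea362: reachable set = {5c7d243, 79307bc, 827d376, c1df293, c99f84c, e6ea362}.
That is 6 commits.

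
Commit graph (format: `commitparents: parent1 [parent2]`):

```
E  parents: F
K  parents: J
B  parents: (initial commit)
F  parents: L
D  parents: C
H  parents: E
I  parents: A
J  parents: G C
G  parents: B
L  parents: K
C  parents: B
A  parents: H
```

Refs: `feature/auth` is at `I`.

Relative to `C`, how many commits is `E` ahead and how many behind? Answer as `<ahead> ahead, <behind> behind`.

Reachable from E: {B, C, E, F, G, J, K, L}.
Reachable from C: {B, C}.
Only in E's history (ahead): {E, F, G, J, K, L} — 6.
Only in C's history (behind): {} — 0.

6 ahead, 0 behind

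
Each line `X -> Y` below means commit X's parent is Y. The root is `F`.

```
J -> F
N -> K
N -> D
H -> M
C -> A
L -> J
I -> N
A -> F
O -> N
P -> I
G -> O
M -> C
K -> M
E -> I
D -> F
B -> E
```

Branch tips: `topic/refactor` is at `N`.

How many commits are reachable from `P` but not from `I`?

Reachable from P: {A, C, D, F, I, K, M, N, P}.
Reachable from I: {A, C, D, F, I, K, M, N}.
In P's history but not I's: {P} — 1 commit.

1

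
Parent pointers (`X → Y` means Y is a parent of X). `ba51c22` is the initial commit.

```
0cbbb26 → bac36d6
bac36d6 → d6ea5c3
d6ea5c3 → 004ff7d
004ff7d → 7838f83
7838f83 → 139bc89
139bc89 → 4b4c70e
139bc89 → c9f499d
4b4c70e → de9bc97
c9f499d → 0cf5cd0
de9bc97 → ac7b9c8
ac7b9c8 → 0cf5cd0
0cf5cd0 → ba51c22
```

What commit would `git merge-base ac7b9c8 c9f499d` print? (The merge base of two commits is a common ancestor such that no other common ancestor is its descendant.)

0cf5cd0

Ancestors of ac7b9c8: {0cf5cd0, ac7b9c8, ba51c22}.
Ancestors of c9f499d: {0cf5cd0, ba51c22, c9f499d}.
Common ancestors: {0cf5cd0, ba51c22}.
Among these, 0cf5cd0 is not an ancestor of any other common ancestor — it is the merge base.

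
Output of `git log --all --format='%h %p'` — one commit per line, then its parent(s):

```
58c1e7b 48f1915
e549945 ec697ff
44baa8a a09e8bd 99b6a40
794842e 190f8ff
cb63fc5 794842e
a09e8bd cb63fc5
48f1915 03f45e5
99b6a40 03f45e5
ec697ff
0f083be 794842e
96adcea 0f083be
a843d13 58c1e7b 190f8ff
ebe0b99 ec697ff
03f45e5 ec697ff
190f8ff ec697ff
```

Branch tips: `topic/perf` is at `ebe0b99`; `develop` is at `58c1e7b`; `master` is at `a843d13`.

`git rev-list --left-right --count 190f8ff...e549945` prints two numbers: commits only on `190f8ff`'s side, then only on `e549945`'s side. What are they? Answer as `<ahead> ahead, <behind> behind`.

Reachable from 190f8ff: {190f8ff, ec697ff}.
Reachable from e549945: {e549945, ec697ff}.
Only in 190f8ff's history (ahead): {190f8ff} — 1.
Only in e549945's history (behind): {e549945} — 1.

1 ahead, 1 behind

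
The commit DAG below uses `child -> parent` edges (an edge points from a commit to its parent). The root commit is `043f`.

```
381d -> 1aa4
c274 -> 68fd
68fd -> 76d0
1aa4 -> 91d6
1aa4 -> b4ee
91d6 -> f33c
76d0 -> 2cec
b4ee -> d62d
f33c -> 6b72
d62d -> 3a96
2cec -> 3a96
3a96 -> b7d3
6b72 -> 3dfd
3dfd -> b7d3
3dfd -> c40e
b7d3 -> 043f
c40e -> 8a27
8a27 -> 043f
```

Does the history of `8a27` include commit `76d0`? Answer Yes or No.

Ancestors of 8a27: {043f, 8a27}.
76d0 is not in that set, so it is not an ancestor of 8a27.

No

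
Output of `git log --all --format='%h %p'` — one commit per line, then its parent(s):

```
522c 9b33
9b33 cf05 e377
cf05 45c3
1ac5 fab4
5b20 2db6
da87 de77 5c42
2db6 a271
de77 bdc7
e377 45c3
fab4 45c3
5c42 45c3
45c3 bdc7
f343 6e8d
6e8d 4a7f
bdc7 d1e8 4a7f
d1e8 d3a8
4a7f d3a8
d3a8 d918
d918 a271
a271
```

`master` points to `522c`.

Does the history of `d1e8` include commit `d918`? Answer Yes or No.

Ancestors of d1e8 (commits reachable by following parents): {a271, d1e8, d3a8, d918}.
d918 is in that set, so it is an ancestor of d1e8.

Yes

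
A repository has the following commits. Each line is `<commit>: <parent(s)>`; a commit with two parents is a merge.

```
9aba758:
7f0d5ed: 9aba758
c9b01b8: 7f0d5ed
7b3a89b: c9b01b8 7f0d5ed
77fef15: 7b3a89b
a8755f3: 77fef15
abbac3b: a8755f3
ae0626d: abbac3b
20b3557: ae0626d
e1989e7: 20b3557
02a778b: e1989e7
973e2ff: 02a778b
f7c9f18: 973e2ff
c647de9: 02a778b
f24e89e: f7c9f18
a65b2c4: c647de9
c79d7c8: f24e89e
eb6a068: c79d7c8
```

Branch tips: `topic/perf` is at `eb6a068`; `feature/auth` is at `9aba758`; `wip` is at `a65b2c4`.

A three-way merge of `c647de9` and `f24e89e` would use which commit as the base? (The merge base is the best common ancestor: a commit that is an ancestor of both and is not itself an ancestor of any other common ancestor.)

Ancestors of c647de9: {02a778b, 20b3557, 77fef15, 7b3a89b, 7f0d5ed, 9aba758, a8755f3, abbac3b, ae0626d, c647de9, c9b01b8, e1989e7}.
Ancestors of f24e89e: {02a778b, 20b3557, 77fef15, 7b3a89b, 7f0d5ed, 973e2ff, 9aba758, a8755f3, abbac3b, ae0626d, c9b01b8, e1989e7, f24e89e, f7c9f18}.
Common ancestors: {02a778b, 20b3557, 77fef15, 7b3a89b, 7f0d5ed, 9aba758, a8755f3, abbac3b, ae0626d, c9b01b8, e1989e7}.
Among these, 02a778b is not an ancestor of any other common ancestor — it is the merge base.

02a778b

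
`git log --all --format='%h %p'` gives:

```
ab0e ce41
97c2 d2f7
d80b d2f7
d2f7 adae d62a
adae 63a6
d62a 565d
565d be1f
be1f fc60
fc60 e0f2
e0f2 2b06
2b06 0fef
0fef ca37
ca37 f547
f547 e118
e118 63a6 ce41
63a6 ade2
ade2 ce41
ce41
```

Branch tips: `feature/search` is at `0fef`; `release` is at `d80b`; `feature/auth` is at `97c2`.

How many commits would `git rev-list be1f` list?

Walking parent pointers from be1f: reachable set = {0fef, 2b06, 63a6, ade2, be1f, ca37, ce41, e0f2, e118, f547, fc60}.
That is 11 commits.

11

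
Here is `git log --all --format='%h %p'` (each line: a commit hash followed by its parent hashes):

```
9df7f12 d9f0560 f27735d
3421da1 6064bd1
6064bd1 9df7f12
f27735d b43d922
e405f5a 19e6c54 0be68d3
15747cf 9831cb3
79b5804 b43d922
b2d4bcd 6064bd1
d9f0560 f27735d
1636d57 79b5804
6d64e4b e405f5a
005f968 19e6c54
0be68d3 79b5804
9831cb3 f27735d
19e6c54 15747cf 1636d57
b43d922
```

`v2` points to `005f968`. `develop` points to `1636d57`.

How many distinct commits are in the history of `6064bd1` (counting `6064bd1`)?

Walking parent pointers from 6064bd1: reachable set = {6064bd1, 9df7f12, b43d922, d9f0560, f27735d}.
That is 5 commits.

5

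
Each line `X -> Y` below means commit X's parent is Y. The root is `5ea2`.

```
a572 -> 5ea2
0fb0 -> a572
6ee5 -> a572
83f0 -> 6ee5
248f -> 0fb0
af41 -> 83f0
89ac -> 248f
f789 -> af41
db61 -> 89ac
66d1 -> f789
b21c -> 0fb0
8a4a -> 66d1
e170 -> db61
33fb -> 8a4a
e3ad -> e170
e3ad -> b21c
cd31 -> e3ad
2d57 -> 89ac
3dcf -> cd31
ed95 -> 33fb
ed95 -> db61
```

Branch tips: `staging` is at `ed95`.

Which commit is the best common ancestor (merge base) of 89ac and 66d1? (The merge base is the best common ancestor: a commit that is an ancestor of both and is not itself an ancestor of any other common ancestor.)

Ancestors of 89ac: {0fb0, 248f, 5ea2, 89ac, a572}.
Ancestors of 66d1: {5ea2, 66d1, 6ee5, 83f0, a572, af41, f789}.
Common ancestors: {5ea2, a572}.
Among these, a572 is not an ancestor of any other common ancestor — it is the merge base.

a572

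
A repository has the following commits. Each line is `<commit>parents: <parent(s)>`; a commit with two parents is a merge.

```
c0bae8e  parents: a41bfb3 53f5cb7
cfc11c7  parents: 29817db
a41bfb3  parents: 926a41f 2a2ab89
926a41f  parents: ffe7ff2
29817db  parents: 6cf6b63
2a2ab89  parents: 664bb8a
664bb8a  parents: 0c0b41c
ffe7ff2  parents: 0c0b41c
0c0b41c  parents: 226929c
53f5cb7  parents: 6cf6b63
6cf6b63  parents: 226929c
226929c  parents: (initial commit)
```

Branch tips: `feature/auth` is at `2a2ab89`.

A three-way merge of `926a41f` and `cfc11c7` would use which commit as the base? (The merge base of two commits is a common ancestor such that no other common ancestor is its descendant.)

Ancestors of 926a41f: {0c0b41c, 226929c, 926a41f, ffe7ff2}.
Ancestors of cfc11c7: {226929c, 29817db, 6cf6b63, cfc11c7}.
Common ancestors: {226929c}.
The only common ancestor is 226929c, so it is the merge base.

226929c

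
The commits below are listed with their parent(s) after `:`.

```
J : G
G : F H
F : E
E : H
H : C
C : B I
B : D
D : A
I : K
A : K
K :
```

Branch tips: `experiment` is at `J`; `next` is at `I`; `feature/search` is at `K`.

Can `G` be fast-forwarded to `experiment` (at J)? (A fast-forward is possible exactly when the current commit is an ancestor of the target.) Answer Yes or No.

Yes

A fast-forward from G to J is possible iff G is an ancestor of J.
Ancestors of J: {A, B, C, D, E, F, G, H, I, J, K}.
G is among them, so fast-forward is possible.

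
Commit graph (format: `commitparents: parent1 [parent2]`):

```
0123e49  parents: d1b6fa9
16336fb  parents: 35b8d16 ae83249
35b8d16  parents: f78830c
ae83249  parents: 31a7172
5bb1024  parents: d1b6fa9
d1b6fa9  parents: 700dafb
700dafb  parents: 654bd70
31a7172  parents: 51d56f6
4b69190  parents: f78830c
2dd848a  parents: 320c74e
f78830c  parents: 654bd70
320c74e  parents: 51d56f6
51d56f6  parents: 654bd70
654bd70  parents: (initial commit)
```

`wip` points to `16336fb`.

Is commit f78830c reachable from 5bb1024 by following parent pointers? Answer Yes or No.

No

Ancestors of 5bb1024: {5bb1024, 654bd70, 700dafb, d1b6fa9}.
f78830c is not in that set, so it is not an ancestor of 5bb1024.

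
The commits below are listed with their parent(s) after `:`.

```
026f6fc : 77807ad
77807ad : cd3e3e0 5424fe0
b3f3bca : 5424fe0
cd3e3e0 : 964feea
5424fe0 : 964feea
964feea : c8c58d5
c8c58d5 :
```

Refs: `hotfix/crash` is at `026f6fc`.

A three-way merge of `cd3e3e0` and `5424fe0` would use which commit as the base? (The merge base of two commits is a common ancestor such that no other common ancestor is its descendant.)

Ancestors of cd3e3e0: {964feea, c8c58d5, cd3e3e0}.
Ancestors of 5424fe0: {5424fe0, 964feea, c8c58d5}.
Common ancestors: {964feea, c8c58d5}.
Among these, 964feea is not an ancestor of any other common ancestor — it is the merge base.

964feea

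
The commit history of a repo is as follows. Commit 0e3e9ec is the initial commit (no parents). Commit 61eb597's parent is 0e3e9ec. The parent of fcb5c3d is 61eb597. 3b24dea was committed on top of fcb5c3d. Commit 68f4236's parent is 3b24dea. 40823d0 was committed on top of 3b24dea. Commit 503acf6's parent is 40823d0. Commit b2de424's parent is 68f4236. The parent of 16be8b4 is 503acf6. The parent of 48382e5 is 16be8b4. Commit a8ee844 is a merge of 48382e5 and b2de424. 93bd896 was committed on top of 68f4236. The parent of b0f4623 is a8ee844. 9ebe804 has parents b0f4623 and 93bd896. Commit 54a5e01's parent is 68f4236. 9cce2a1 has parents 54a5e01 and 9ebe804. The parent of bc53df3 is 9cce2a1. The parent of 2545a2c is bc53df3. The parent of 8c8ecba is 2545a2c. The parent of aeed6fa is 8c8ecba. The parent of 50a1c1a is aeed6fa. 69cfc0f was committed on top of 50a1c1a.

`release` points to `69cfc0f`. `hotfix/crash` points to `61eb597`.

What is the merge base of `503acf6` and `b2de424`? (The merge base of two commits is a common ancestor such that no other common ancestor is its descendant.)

Ancestors of 503acf6: {0e3e9ec, 3b24dea, 40823d0, 503acf6, 61eb597, fcb5c3d}.
Ancestors of b2de424: {0e3e9ec, 3b24dea, 61eb597, 68f4236, b2de424, fcb5c3d}.
Common ancestors: {0e3e9ec, 3b24dea, 61eb597, fcb5c3d}.
Among these, 3b24dea is not an ancestor of any other common ancestor — it is the merge base.

3b24dea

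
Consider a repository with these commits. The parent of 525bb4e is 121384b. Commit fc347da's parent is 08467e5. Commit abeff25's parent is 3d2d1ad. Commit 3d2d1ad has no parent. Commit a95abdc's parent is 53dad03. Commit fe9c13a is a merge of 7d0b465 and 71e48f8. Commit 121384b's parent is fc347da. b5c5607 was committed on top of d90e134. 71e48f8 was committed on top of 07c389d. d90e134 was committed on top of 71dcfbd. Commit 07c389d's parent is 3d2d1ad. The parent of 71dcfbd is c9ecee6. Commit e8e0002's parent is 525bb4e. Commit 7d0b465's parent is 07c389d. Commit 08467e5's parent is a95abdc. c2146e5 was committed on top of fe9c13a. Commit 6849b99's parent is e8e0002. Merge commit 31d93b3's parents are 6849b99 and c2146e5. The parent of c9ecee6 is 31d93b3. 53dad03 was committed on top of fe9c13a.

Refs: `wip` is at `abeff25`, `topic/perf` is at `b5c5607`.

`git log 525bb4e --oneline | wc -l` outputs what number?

Walking parent pointers from 525bb4e: reachable set = {07c389d, 08467e5, 121384b, 3d2d1ad, 525bb4e, 53dad03, 71e48f8, 7d0b465, a95abdc, fc347da, fe9c13a}.
That is 11 commits.

11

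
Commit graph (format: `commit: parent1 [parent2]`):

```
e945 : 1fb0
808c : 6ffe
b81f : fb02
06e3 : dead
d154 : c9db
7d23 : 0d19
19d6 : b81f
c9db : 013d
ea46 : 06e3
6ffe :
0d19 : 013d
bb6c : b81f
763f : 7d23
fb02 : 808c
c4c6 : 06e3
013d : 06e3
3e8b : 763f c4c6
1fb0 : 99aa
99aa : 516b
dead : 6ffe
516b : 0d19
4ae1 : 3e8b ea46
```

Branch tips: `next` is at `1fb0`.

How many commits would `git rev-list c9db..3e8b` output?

Reachable from 3e8b: {013d, 06e3, 0d19, 3e8b, 6ffe, 763f, 7d23, c4c6, dead}.
Reachable from c9db: {013d, 06e3, 6ffe, c9db, dead}.
In 3e8b's history but not c9db's: {0d19, 3e8b, 763f, 7d23, c4c6} — 5 commits.

5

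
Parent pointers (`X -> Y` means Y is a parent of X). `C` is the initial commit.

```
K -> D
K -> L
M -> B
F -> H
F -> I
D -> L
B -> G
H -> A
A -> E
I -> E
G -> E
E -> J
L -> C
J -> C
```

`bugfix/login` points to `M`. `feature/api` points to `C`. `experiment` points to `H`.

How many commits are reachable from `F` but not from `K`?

Reachable from F: {A, C, E, F, H, I, J}.
Reachable from K: {C, D, K, L}.
In F's history but not K's: {A, E, F, H, I, J} — 6 commits.

6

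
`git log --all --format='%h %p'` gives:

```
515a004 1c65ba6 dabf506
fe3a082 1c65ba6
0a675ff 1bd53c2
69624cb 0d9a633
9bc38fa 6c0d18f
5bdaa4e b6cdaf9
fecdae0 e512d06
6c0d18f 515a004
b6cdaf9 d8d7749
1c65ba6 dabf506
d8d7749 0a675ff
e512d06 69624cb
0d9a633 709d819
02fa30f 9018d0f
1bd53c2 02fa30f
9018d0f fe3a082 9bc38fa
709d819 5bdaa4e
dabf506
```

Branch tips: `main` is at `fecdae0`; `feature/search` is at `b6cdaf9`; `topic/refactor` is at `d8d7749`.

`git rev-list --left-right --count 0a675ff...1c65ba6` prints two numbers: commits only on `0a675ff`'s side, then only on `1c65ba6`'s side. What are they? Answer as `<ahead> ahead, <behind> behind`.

Reachable from 0a675ff: {02fa30f, 0a675ff, 1bd53c2, 1c65ba6, 515a004, 6c0d18f, 9018d0f, 9bc38fa, dabf506, fe3a082}.
Reachable from 1c65ba6: {1c65ba6, dabf506}.
Only in 0a675ff's history (ahead): {02fa30f, 0a675ff, 1bd53c2, 515a004, 6c0d18f, 9018d0f, 9bc38fa, fe3a082} — 8.
Only in 1c65ba6's history (behind): {} — 0.

8 ahead, 0 behind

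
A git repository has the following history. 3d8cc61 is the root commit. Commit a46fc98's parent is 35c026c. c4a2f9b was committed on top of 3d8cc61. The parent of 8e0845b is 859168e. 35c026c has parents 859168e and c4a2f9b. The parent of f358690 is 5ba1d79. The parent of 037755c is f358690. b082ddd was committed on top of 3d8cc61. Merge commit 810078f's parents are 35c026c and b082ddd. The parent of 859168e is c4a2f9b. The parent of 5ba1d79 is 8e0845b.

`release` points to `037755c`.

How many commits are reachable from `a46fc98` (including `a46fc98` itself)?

5

Walking parent pointers from a46fc98: reachable set = {35c026c, 3d8cc61, 859168e, a46fc98, c4a2f9b}.
That is 5 commits.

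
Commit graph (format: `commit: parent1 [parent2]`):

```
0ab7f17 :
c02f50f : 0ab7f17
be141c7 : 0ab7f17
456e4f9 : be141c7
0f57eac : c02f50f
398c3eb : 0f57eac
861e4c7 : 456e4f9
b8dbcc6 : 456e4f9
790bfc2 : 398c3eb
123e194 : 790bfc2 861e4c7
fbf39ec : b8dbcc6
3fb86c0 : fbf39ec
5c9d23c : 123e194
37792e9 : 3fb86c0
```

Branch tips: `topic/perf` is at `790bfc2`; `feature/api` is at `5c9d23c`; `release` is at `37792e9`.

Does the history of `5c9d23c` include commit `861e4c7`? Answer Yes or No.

Yes

Ancestors of 5c9d23c (commits reachable by following parents): {0ab7f17, 0f57eac, 123e194, 398c3eb, 456e4f9, 5c9d23c, 790bfc2, 861e4c7, be141c7, c02f50f}.
861e4c7 is in that set, so it is an ancestor of 5c9d23c.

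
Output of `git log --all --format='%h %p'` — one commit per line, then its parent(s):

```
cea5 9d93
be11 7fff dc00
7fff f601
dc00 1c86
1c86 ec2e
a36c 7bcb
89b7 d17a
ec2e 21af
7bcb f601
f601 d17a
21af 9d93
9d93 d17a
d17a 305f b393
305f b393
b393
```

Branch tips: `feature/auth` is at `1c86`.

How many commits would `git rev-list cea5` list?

Walking parent pointers from cea5: reachable set = {305f, 9d93, b393, cea5, d17a}.
That is 5 commits.

5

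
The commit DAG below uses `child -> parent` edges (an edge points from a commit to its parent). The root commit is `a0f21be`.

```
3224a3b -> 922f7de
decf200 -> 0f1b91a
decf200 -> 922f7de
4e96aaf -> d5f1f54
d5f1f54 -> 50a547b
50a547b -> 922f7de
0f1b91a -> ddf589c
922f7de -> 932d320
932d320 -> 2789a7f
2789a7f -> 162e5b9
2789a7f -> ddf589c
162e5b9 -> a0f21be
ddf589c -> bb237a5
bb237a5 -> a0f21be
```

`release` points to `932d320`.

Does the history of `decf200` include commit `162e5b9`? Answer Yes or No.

Ancestors of decf200 (commits reachable by following parents): {0f1b91a, 162e5b9, 2789a7f, 922f7de, 932d320, a0f21be, bb237a5, ddf589c, decf200}.
162e5b9 is in that set, so it is an ancestor of decf200.

Yes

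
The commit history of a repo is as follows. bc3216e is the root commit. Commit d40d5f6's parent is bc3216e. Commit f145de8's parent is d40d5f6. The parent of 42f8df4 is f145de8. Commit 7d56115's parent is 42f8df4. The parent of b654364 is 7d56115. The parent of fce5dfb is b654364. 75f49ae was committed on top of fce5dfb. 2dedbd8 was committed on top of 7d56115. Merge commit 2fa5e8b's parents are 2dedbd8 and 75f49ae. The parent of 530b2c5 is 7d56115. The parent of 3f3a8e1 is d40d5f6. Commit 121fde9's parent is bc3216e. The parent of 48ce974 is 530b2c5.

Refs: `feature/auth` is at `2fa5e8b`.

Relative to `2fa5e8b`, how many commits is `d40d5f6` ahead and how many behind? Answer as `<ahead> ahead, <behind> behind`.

Reachable from d40d5f6: {bc3216e, d40d5f6}.
Reachable from 2fa5e8b: {2dedbd8, 2fa5e8b, 42f8df4, 75f49ae, 7d56115, b654364, bc3216e, d40d5f6, f145de8, fce5dfb}.
Only in d40d5f6's history (ahead): {} — 0.
Only in 2fa5e8b's history (behind): {2dedbd8, 2fa5e8b, 42f8df4, 75f49ae, 7d56115, b654364, f145de8, fce5dfb} — 8.

0 ahead, 8 behind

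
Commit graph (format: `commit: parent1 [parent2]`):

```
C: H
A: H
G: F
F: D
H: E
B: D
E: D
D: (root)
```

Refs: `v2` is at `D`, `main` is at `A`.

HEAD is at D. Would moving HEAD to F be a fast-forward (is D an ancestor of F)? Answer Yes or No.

A fast-forward from D to F is possible iff D is an ancestor of F.
Ancestors of F: {D, F}.
D is among them, so fast-forward is possible.

Yes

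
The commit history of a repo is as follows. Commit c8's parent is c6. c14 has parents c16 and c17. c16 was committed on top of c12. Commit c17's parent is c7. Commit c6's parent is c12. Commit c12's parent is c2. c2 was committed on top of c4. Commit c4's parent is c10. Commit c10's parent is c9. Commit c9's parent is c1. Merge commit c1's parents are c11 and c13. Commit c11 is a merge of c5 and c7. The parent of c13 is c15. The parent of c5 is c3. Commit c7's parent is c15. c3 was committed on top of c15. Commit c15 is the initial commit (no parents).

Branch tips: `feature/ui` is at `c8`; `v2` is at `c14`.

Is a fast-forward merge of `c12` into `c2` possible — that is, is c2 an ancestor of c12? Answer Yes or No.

Yes

A fast-forward from c2 to c12 is possible iff c2 is an ancestor of c12.
Ancestors of c12: {c1, c10, c11, c12, c13, c15, c2, c3, c4, c5, c7, c9}.
c2 is among them, so fast-forward is possible.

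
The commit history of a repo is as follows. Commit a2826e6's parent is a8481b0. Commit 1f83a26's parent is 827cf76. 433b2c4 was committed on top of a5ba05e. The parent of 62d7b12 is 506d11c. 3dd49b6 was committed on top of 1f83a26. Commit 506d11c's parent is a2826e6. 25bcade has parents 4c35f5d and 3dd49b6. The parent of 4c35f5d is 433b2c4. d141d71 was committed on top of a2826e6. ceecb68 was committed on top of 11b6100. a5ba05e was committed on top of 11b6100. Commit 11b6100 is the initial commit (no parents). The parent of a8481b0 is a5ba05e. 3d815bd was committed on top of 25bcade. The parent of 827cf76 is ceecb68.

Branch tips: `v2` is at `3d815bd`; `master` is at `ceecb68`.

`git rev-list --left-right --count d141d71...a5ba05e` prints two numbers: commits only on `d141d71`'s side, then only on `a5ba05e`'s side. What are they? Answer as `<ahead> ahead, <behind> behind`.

Reachable from d141d71: {11b6100, a2826e6, a5ba05e, a8481b0, d141d71}.
Reachable from a5ba05e: {11b6100, a5ba05e}.
Only in d141d71's history (ahead): {a2826e6, a8481b0, d141d71} — 3.
Only in a5ba05e's history (behind): {} — 0.

3 ahead, 0 behind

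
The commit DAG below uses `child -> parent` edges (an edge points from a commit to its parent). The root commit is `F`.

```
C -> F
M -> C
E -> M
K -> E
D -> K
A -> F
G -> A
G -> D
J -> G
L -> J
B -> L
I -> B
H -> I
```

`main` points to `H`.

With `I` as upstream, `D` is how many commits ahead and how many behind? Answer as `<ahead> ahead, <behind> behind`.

Reachable from D: {C, D, E, F, K, M}.
Reachable from I: {A, B, C, D, E, F, G, I, J, K, L, M}.
Only in D's history (ahead): {} — 0.
Only in I's history (behind): {A, B, G, I, J, L} — 6.

0 ahead, 6 behind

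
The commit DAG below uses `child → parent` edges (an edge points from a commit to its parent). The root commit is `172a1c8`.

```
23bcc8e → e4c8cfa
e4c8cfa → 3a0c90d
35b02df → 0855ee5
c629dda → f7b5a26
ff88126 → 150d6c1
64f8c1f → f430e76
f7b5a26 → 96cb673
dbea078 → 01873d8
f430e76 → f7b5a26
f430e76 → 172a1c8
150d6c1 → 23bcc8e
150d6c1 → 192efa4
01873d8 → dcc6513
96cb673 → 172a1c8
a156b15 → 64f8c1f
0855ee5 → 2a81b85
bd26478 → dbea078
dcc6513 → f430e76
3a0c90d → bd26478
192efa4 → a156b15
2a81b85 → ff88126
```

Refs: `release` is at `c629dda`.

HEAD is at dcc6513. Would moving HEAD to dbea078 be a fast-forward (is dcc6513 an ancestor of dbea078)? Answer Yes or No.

A fast-forward from dcc6513 to dbea078 is possible iff dcc6513 is an ancestor of dbea078.
Ancestors of dbea078: {01873d8, 172a1c8, 96cb673, dbea078, dcc6513, f430e76, f7b5a26}.
dcc6513 is among them, so fast-forward is possible.

Yes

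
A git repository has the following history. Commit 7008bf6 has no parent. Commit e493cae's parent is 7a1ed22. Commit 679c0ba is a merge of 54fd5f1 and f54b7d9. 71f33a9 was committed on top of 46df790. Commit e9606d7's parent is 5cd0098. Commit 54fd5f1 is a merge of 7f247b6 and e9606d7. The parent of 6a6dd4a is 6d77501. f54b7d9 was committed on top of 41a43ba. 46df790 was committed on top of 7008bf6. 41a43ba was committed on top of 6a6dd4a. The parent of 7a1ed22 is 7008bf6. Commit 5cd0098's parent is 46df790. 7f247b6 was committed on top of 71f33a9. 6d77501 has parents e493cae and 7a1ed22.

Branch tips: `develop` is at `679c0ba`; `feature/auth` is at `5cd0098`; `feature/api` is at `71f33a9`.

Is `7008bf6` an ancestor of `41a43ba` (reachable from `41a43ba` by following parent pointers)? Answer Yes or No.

Ancestors of 41a43ba (commits reachable by following parents): {41a43ba, 6a6dd4a, 6d77501, 7008bf6, 7a1ed22, e493cae}.
7008bf6 is in that set, so it is an ancestor of 41a43ba.

Yes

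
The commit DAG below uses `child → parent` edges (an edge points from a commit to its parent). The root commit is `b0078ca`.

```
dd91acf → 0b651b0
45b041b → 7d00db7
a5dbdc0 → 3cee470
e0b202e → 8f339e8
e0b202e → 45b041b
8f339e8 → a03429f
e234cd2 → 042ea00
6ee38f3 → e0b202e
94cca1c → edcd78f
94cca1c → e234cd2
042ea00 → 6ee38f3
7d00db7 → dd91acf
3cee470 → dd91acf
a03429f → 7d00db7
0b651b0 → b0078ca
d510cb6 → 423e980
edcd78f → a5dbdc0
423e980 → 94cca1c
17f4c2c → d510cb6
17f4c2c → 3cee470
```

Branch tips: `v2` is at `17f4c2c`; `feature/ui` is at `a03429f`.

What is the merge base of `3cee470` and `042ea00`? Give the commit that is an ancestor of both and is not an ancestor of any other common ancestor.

Ancestors of 3cee470: {0b651b0, 3cee470, b0078ca, dd91acf}.
Ancestors of 042ea00: {042ea00, 0b651b0, 45b041b, 6ee38f3, 7d00db7, 8f339e8, a03429f, b0078ca, dd91acf, e0b202e}.
Common ancestors: {0b651b0, b0078ca, dd91acf}.
Among these, dd91acf is not an ancestor of any other common ancestor — it is the merge base.

dd91acf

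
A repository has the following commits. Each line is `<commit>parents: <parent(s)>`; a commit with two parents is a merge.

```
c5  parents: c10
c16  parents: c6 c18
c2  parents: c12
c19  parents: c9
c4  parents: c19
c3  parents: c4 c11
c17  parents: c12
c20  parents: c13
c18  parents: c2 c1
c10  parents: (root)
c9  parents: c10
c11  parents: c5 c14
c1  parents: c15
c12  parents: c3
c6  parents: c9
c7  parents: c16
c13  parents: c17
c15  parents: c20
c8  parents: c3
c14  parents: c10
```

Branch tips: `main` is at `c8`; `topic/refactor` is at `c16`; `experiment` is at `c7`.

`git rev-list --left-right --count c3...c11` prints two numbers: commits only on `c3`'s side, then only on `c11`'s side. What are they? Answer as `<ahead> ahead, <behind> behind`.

4 ahead, 0 behind

Reachable from c3: {c10, c11, c14, c19, c3, c4, c5, c9}.
Reachable from c11: {c10, c11, c14, c5}.
Only in c3's history (ahead): {c19, c3, c4, c9} — 4.
Only in c11's history (behind): {} — 0.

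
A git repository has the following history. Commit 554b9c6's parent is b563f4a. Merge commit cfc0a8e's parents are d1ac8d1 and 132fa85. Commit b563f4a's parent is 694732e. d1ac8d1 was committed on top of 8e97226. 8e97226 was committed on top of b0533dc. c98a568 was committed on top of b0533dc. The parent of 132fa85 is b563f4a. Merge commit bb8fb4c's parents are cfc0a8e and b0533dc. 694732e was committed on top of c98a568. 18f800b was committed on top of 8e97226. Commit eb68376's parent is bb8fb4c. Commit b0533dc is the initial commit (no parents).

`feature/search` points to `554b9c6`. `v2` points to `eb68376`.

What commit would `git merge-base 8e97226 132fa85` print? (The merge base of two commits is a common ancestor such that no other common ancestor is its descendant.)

b0533dc

Ancestors of 8e97226: {8e97226, b0533dc}.
Ancestors of 132fa85: {132fa85, 694732e, b0533dc, b563f4a, c98a568}.
Common ancestors: {b0533dc}.
The only common ancestor is b0533dc, so it is the merge base.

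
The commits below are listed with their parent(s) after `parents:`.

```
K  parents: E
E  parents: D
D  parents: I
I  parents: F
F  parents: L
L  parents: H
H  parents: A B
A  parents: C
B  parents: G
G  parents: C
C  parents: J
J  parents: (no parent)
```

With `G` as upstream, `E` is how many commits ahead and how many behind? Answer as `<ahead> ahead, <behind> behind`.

8 ahead, 0 behind

Reachable from E: {A, B, C, D, E, F, G, H, I, J, L}.
Reachable from G: {C, G, J}.
Only in E's history (ahead): {A, B, D, E, F, H, I, L} — 8.
Only in G's history (behind): {} — 0.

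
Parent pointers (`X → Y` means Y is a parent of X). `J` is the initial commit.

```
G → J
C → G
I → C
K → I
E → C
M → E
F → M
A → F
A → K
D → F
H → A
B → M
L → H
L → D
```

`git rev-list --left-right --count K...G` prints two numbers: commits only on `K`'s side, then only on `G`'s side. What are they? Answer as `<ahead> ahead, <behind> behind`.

3 ahead, 0 behind

Reachable from K: {C, G, I, J, K}.
Reachable from G: {G, J}.
Only in K's history (ahead): {C, I, K} — 3.
Only in G's history (behind): {} — 0.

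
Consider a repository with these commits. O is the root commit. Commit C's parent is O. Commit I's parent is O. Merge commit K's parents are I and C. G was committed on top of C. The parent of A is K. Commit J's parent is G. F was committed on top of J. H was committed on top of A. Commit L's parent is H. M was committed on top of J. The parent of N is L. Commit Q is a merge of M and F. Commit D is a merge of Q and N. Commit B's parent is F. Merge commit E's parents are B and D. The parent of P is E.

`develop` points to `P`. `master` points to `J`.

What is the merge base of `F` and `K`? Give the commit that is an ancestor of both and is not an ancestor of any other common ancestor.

Ancestors of F: {C, F, G, J, O}.
Ancestors of K: {C, I, K, O}.
Common ancestors: {C, O}.
Among these, C is not an ancestor of any other common ancestor — it is the merge base.

C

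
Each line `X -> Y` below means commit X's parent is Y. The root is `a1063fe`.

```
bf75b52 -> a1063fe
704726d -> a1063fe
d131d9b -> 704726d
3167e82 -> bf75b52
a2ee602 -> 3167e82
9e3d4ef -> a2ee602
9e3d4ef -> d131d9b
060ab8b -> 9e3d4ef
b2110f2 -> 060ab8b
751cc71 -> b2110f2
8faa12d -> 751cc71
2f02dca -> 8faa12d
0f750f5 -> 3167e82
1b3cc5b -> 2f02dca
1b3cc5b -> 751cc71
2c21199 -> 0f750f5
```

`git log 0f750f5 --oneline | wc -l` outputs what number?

Walking parent pointers from 0f750f5: reachable set = {0f750f5, 3167e82, a1063fe, bf75b52}.
That is 4 commits.

4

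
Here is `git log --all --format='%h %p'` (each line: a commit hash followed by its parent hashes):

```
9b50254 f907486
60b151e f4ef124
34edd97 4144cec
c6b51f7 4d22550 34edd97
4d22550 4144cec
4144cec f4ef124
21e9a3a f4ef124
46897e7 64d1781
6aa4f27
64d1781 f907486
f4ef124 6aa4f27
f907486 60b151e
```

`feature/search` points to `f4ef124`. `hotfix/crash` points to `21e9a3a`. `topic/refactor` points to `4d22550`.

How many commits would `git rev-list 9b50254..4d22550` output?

2

Reachable from 4d22550: {4144cec, 4d22550, 6aa4f27, f4ef124}.
Reachable from 9b50254: {60b151e, 6aa4f27, 9b50254, f4ef124, f907486}.
In 4d22550's history but not 9b50254's: {4144cec, 4d22550} — 2 commits.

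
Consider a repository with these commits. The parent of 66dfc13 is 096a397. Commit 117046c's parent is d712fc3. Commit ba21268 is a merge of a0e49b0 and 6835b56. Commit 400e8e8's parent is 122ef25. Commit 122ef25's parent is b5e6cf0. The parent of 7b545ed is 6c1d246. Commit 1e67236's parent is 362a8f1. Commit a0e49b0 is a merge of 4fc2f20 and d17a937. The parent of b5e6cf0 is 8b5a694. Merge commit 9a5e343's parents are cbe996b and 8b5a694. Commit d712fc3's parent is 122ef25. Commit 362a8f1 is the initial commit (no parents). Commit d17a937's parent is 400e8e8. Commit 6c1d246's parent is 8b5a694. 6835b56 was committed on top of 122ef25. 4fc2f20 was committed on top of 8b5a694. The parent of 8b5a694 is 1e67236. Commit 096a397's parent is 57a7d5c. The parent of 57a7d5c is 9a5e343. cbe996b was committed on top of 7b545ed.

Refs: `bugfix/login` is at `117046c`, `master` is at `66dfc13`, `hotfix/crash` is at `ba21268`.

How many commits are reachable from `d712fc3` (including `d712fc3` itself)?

Walking parent pointers from d712fc3: reachable set = {122ef25, 1e67236, 362a8f1, 8b5a694, b5e6cf0, d712fc3}.
That is 6 commits.

6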